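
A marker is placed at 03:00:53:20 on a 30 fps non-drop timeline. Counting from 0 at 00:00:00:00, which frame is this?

Total seconds to the label: (3 × 3600 + 0 × 60 + 53) = 10853.
Frame index = 10853 × 30 + 20 = 325610.

frame 325610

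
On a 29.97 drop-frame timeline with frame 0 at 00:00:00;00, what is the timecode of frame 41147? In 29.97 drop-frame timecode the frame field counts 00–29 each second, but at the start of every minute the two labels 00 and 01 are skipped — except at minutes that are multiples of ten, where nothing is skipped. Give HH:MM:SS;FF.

Ten DF minutes hold 17982 frames, so frame 41147 lies in block 2 (frames 35964–53945) with 5183 frames into that block.
The block's first minute is 1800 frames and the rest 1798 each; 5183 frames reaches minute 2, so 2 × 18 + 2 × 2 = 40 labels have been skipped so far.
Adding those back, label number 41147 + 40 = 41187 at 30 labels/s is 1372 s + 27 f = 0 h 22 min 52 s frame 27, i.e. 00:22:52;27.

00:22:52;27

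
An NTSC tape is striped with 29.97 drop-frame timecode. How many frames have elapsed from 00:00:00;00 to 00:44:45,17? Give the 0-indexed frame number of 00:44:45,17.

80487

As if non-drop at 30 labels/s: (0 × 3600 + 44 × 60 + 45) × 30 + 17 = 80567.
Minute boundaries passed: 44; those not divisible by 10: 44 − 4 = 40; dropped labels = 2 × 40 = 80.
Actual frame index = 80567 − 80 = 80487.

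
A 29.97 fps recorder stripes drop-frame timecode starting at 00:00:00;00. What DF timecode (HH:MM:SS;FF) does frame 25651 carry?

00:14:15;27

Ten DF minutes hold 17982 frames, so frame 25651 lies in block 1 (frames 17982–35963) with 7669 frames into that block.
The block's first minute is 1800 frames and the rest 1798 each; 7669 frames reaches minute 4, so 1 × 18 + 4 × 2 = 26 labels have been skipped so far.
Adding those back, label number 25651 + 26 = 25677 at 30 labels/s is 855 s + 27 f = 0 h 14 min 15 s frame 27, i.e. 00:14:15;27.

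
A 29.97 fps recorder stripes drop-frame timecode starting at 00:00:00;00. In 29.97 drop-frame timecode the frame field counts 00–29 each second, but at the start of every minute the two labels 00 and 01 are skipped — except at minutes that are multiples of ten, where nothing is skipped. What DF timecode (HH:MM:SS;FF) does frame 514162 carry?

04:45:55;26

Each 10-minute DF block holds 10 × 60 × 30 − 9 × 2 = 17982 frames. 514162 ÷ 17982 → 28 full blocks, remainder 10666.
Within the partial block the first minute is 1800 frames and each further minute 1798, so 5 further minute boundaries passed. Total skipped labels = 18 × 28 + 2 × 5 = 514.
Non-drop label index = 514162 + 514 = 514676; at 30 labels/s that is 04:45:55:26, i.e. DF 04:45:55;26.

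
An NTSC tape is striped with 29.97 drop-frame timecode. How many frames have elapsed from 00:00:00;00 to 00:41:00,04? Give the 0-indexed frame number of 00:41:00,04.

As if non-drop at 30 labels/s: (0 × 3600 + 41 × 60 + 0) × 30 + 4 = 73804.
Minute boundaries passed: 41; those not divisible by 10: 41 − 4 = 37; dropped labels = 2 × 37 = 74.
Actual frame index = 73804 − 74 = 73730.

73730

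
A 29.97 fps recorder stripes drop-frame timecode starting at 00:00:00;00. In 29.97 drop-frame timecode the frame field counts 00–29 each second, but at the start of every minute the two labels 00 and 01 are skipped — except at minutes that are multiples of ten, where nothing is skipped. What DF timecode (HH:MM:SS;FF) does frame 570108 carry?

05:17:02;20

Each 10-minute DF block holds 10 × 60 × 30 − 9 × 2 = 17982 frames. 570108 ÷ 17982 → 31 full blocks, remainder 12666.
Within the partial block the first minute is 1800 frames and each further minute 1798, so 7 further minute boundaries passed. Total skipped labels = 18 × 31 + 2 × 7 = 572.
Non-drop label index = 570108 + 572 = 570680; at 30 labels/s that is 05:17:02:20, i.e. DF 05:17:02;20.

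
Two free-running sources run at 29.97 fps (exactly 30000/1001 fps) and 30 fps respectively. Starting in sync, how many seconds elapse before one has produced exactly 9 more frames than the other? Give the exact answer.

300.3 seconds

The gap grows by |30 − 30000/1001| = 30/1001 frames per second.
Time for a 9-frame gap: 9 ÷ (30/1001) = 300.3 s.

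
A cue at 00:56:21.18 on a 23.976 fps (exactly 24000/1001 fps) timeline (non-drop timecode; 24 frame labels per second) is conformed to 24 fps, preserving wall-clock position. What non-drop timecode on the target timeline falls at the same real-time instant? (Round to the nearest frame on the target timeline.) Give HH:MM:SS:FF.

00:56:25:03

Source frame index: (0×3600 + 56×60 + 21) × 24 + 18 = 81162.
Real time: 81162 / (24000/1001) = 13540527/4000 s.
Target frame: (13540527/4000) × (24) = 40621581/500 ≈ 81243.162 → 81243.
At 24 labels/s: frame 81243 → 00:56:25:03.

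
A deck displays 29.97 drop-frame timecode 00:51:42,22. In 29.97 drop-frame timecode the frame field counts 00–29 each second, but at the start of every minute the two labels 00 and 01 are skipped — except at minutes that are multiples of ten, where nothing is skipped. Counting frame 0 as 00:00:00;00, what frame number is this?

92990

As if non-drop at 30 labels/s: (0 × 3600 + 51 × 60 + 42) × 30 + 22 = 93082.
Minute boundaries passed: 51; those not divisible by 10: 51 − 5 = 46; dropped labels = 2 × 46 = 92.
Actual frame index = 93082 − 92 = 92990.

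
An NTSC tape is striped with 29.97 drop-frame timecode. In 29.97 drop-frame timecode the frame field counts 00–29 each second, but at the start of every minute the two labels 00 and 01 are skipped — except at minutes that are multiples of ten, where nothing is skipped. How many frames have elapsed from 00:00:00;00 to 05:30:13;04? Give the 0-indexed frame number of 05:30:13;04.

As if non-drop at 30 labels/s: (5 × 3600 + 30 × 60 + 13) × 30 + 4 = 594394.
Minute boundaries passed: 330; those not divisible by 10: 330 − 33 = 297; dropped labels = 2 × 297 = 594.
Actual frame index = 594394 − 594 = 593800.

593800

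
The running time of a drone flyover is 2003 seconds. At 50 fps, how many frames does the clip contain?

100150 frames

Frames = 2003 × 50 = 100150.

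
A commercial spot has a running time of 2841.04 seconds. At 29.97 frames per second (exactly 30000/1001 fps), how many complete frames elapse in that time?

Frames = 2841.04 × 30000/1001 = 85231200/1001 ≈ 85146.0539.
Complete frames: 85146.

85146 frames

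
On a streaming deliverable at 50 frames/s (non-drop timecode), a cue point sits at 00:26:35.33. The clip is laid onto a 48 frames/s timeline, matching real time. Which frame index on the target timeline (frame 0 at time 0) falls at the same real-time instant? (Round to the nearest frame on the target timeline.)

Source frame index: (0×3600 + 26×60 + 35) × 50 + 33 = 79783.
Real time: 79783 / (50) = 79783/50 s.
Target frame: (79783/50) × (48) = 1914792/25 ≈ 76591.680 → 76592.

frame 76592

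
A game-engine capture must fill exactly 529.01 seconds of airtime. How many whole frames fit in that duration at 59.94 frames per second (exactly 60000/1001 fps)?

31708 frames

Frames = 529.01 × 60000/1001 = 31740600/1001 ≈ 31708.8911.
Complete frames: 31708.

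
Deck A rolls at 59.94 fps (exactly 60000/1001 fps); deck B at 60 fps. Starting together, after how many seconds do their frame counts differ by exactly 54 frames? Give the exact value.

The gap grows by |60 − 60000/1001| = 60/1001 frames per second.
Time for a 54-frame gap: 54 ÷ (60/1001) = 900.9 s.

900.9 seconds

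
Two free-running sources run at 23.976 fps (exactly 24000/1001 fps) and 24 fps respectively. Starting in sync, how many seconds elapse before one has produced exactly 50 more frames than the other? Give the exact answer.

The gap grows by |24 − 24000/1001| = 24/1001 frames per second.
Time for a 50-frame gap: 50 ÷ (24/1001) = 25025/12 s.

25025/12 seconds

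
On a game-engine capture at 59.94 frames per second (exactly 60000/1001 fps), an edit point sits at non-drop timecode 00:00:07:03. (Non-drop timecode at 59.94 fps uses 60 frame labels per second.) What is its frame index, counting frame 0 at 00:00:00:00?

frame 423

Total seconds to the label: (0 × 3600 + 0 × 60 + 7) = 7.
Frame index = 7 × 60 + 3 = 423.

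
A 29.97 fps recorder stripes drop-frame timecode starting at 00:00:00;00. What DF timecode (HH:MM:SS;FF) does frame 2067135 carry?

Each 10-minute DF block holds 10 × 60 × 30 − 9 × 2 = 17982 frames. 2067135 ÷ 17982 → 114 full blocks, remainder 17187.
Within the partial block the first minute is 1800 frames and each further minute 1798, so 9 further minute boundaries passed. Total skipped labels = 18 × 114 + 2 × 9 = 2070.
Non-drop label index = 2067135 + 2070 = 2069205; at 30 labels/s that is 19:09:33:15, i.e. DF 19:09:33;15.

19:09:33;15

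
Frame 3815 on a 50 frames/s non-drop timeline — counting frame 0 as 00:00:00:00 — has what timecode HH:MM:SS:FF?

00:01:16:15

3815 ÷ 50 = 76 full seconds, remainder 15 frames.
76 s = 0 h 1 min 16 s.
Timecode: 00:01:16:15.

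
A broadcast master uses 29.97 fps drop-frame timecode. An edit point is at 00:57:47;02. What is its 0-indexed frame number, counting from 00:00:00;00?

103908

As if non-drop at 30 labels/s: (0 × 3600 + 57 × 60 + 47) × 30 + 2 = 104012.
Minute boundaries passed: 57; those not divisible by 10: 57 − 5 = 52; dropped labels = 2 × 52 = 104.
Actual frame index = 104012 − 104 = 103908.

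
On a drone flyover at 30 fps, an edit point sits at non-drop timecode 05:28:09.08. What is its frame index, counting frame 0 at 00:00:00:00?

frame 590678

Total seconds to the label: (5 × 3600 + 28 × 60 + 9) = 19689.
Frame index = 19689 × 30 + 8 = 590678.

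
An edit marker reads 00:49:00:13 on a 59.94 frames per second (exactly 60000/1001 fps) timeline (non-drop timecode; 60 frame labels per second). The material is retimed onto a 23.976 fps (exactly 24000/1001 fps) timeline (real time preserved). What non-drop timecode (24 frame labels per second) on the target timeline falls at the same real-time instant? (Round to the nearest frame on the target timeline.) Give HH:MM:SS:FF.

Source frame index: (0×3600 + 49×60 + 0) × 60 + 13 = 176413.
Real time: 176413 / (60000/1001) = 176589413/60000 s.
Target frame: (176589413/60000) × (24000/1001) = 352826/5 ≈ 70565.200 → 70565.
At 24 labels/s: frame 70565 → 00:49:00:05.

00:49:00:05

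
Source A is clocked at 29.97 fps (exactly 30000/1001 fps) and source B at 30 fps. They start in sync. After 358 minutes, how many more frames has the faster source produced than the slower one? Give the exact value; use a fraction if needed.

644400/1001 frames

358 min = 21480 s.
A emits 30000/1001 × 21480 = 644400000/1001 frames; B emits 30 × 21480 = 644400.
Difference = 644400/1001 frames (≈ 643.7562); B is ahead of A.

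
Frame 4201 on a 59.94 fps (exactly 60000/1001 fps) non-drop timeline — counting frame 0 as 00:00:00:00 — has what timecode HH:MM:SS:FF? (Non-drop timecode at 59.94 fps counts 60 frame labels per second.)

00:01:10:01

4201 ÷ 60 = 70 full seconds, remainder 1 frame.
70 s = 0 h 1 min 10 s.
Timecode: 00:01:10:01.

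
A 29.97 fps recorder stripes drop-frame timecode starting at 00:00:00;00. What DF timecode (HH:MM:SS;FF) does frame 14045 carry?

00:07:48;19

Each 10-minute DF block holds 10 × 60 × 30 − 9 × 2 = 17982 frames. 14045 ÷ 17982 → 0 full blocks, remainder 14045.
Within the partial block the first minute is 1800 frames and each further minute 1798, so 7 further minute boundaries passed. Total skipped labels = 18 × 0 + 2 × 7 = 14.
Non-drop label index = 14045 + 14 = 14059; at 30 labels/s that is 00:07:48:19, i.e. DF 00:07:48;19.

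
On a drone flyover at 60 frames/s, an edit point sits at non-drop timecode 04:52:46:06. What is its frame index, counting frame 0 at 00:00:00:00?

Total seconds to the label: (4 × 3600 + 52 × 60 + 46) = 17566.
Frame index = 17566 × 60 + 6 = 1053966.

frame 1053966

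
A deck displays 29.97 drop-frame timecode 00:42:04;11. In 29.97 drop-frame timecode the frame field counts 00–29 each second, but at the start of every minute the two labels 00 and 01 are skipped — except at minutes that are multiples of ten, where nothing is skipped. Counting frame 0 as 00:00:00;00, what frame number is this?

Complete 10-minute blocks: 4, each 17982 frames → 71928.
Remaining 2 whole minutes in the current block: 1800 + 1 × 1798 = 3598 frames.
Within the current minute: 4 × 30 + 11 − 2 = 129 (labels ;00/;01 skipped at this minute). Total = 71928 + 3598 + 129 = 75655.

75655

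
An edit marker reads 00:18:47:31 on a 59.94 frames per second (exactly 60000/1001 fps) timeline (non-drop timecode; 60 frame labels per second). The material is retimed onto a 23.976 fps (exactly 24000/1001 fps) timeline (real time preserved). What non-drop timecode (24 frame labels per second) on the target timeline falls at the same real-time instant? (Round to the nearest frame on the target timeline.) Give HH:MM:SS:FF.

00:18:47:12

Source frame index: (0×3600 + 18×60 + 47) × 60 + 31 = 67651.
Real time: 67651 / (60000/1001) = 67718651/60000 s.
Target frame: (67718651/60000) × (24000/1001) = 135302/5 ≈ 27060.400 → 27060.
At 24 labels/s: frame 27060 → 00:18:47:12.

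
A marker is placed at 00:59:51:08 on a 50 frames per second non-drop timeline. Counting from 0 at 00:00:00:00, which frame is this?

179558

Total seconds to the label: (0 × 3600 + 59 × 60 + 51) = 3591.
Frame index = 3591 × 50 + 8 = 179558.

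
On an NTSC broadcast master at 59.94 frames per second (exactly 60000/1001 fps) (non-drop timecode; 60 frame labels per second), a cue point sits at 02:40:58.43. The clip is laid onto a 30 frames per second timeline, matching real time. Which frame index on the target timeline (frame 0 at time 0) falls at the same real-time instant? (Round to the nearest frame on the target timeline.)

Source frame index: (2×3600 + 40×60 + 58) × 60 + 43 = 579523.
Real time: 579523 / (60000/1001) = 580102523/60000 s.
Target frame: (580102523/60000) × (30) = 580102523/2000 ≈ 290051.262 → 290051.

frame 290051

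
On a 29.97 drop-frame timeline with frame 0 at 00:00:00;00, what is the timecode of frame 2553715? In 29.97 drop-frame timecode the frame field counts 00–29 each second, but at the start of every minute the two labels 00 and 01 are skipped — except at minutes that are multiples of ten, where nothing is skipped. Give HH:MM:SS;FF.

Ten DF minutes hold 17982 frames, so frame 2553715 lies in block 142 (frames 2553444–2571425) with 271 frames into that block.
The block's first minute is 1800 frames and the rest 1798 each; 271 frames reaches minute 0, so 142 × 18 + 0 × 2 = 2556 labels have been skipped so far.
Adding those back, label number 2553715 + 2556 = 2556271 at 30 labels/s is 85209 s + 1 f = 23 h 40 min 9 s frame 1, i.e. 23:40:09;01.

23:40:09;01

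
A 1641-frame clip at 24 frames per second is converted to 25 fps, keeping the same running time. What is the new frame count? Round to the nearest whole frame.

1709 frames

Frames at target rate = 1641 × (25) / (24) = 13675/8 ≈ 1709.375.
Nearest whole frame: 1709.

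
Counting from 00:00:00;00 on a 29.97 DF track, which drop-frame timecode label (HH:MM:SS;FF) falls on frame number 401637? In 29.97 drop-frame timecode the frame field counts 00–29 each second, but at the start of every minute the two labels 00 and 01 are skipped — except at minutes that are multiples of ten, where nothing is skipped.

Ten DF minutes hold 17982 frames, so frame 401637 lies in block 22 (frames 395604–413585) with 6033 frames into that block.
The block's first minute is 1800 frames and the rest 1798 each; 6033 frames reaches minute 3, so 22 × 18 + 3 × 2 = 402 labels have been skipped so far.
Adding those back, label number 401637 + 402 = 402039 at 30 labels/s is 13401 s + 9 f = 3 h 43 min 21 s frame 9, i.e. 03:43:21;09.

03:43:21;09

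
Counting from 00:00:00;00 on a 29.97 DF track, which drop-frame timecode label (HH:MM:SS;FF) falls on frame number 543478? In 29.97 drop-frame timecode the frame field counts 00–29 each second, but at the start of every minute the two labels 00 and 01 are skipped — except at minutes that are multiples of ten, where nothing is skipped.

Ten DF minutes hold 17982 frames, so frame 543478 lies in block 30 (frames 539460–557441) with 4018 frames into that block.
The block's first minute is 1800 frames and the rest 1798 each; 4018 frames reaches minute 2, so 30 × 18 + 2 × 2 = 544 labels have been skipped so far.
Adding those back, label number 543478 + 544 = 544022 at 30 labels/s is 18134 s + 2 f = 5 h 2 min 14 s frame 2, i.e. 05:02:14;02.

05:02:14;02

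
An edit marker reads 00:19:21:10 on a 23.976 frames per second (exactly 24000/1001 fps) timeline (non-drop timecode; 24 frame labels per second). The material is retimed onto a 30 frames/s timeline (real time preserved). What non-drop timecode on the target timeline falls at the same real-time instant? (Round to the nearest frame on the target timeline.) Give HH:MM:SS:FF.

Source frame index: (0×3600 + 19×60 + 21) × 24 + 10 = 27874.
Real time: 27874 / (24000/1001) = 13950937/12000 s.
Target frame: (13950937/12000) × (30) = 13950937/400 ≈ 34877.342 → 34877.
At 30 labels/s: frame 34877 → 00:19:22:17.

00:19:22:17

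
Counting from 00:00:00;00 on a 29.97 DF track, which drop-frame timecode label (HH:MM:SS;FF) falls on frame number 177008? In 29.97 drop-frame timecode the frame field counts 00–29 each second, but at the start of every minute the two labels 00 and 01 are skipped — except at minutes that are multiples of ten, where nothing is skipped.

Ten DF minutes hold 17982 frames, so frame 177008 lies in block 9 (frames 161838–179819) with 15170 frames into that block.
The block's first minute is 1800 frames and the rest 1798 each; 15170 frames reaches minute 8, so 9 × 18 + 8 × 2 = 178 labels have been skipped so far.
Adding those back, label number 177008 + 178 = 177186 at 30 labels/s is 5906 s + 6 f = 1 h 38 min 26 s frame 6, i.e. 01:38:26;06.

01:38:26;06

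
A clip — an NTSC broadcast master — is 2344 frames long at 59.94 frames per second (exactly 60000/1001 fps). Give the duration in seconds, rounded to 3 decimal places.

39.106 seconds

Running time = 2344 × 1001/60000 = 293293/7500 s ≈ 39.106 s.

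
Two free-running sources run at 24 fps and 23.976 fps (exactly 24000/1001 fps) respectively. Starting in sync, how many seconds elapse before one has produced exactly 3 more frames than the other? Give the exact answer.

The gap grows by |24000/1001 − 24| = 24/1001 frames per second.
Time for a 3-frame gap: 3 ÷ (24/1001) = 125.125 s.

125.125 seconds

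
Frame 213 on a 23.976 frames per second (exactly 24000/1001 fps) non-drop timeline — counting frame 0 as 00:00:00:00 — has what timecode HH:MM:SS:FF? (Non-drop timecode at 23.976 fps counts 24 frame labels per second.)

213 ÷ 24 = 8 full seconds, remainder 21 frames.
8 s = 0 h 0 min 8 s.
Timecode: 00:00:08:21.

00:00:08:21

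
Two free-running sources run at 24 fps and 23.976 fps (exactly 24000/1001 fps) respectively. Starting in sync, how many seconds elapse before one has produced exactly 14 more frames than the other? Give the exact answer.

The gap grows by |24000/1001 − 24| = 24/1001 frames per second.
Time for a 14-frame gap: 14 ÷ (24/1001) = 7007/12 s.

7007/12 seconds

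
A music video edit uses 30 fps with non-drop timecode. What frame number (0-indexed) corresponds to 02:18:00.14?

Total seconds to the label: (2 × 3600 + 18 × 60 + 0) = 8280.
Frame index = 8280 × 30 + 14 = 248414.

248414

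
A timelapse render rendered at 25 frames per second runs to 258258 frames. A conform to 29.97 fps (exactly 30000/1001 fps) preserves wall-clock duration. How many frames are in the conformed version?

309600 frames

Target frames = source frames × (target rate / source rate) = 258258 × (30000/1001)/(25) = 258258 × 1200/1001 = 309600.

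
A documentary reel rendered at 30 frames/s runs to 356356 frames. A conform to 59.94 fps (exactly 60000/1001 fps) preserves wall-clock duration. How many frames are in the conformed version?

Target frames = source frames × (target rate / source rate) = 356356 × (60000/1001)/(30) = 356356 × 2000/1001 = 712000.

712000 frames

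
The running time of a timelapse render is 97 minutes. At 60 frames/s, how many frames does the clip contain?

349200 frames

97 min = 5820 s.
Frames = 5820 × 60 = 349200.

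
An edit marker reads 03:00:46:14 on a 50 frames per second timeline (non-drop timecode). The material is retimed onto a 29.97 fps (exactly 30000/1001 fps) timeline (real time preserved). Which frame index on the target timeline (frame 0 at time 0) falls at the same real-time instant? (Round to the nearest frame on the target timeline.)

frame 325063

Source frame index: (3×3600 + 0×60 + 46) × 50 + 14 = 542314.
Real time: 542314 / (50) = 271157/25 s.
Target frame: (271157/25) × (30000/1001) = 325388400/1001 ≈ 325063.337 → 325063.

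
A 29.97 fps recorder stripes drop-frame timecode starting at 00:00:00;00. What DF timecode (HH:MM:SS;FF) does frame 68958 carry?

Each 10-minute DF block holds 10 × 60 × 30 − 9 × 2 = 17982 frames. 68958 ÷ 17982 → 3 full blocks, remainder 15012.
Within the partial block the first minute is 1800 frames and each further minute 1798, so 8 further minute boundaries passed. Total skipped labels = 18 × 3 + 2 × 8 = 70.
Non-drop label index = 68958 + 70 = 69028; at 30 labels/s that is 00:38:20:28, i.e. DF 00:38:20;28.

00:38:20;28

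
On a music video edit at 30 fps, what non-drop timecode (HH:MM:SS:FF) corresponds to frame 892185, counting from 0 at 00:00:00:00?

892185 ÷ 30 = 29739 full seconds, remainder 15 frames.
29739 s = 8 h 15 min 39 s.
Timecode: 08:15:39:15.

08:15:39:15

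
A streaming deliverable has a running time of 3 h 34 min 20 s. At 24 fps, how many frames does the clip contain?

3 h 34 min 20 s = 12860 s.
Frames = 12860 × 24 = 308640.

308640 frames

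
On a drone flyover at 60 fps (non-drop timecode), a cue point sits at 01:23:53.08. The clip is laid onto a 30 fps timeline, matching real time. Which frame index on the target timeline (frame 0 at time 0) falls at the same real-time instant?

frame 150994

Source frame index: (1×3600 + 23×60 + 53) × 60 + 8 = 301988.
Real time: 301988 / (60) = 75497/15 s.
Target frame: (75497/15) × (30) = 150994.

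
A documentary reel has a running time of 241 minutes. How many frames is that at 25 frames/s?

361500 frames

241 min = 14460 s.
Frames = 14460 × 25 = 361500.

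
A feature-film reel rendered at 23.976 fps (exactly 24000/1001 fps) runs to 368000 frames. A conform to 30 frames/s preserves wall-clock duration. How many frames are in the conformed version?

460460 frames

Target frames = source frames × (target rate / source rate) = 368000 × (30)/(24000/1001) = 368000 × 1001/800 = 460460.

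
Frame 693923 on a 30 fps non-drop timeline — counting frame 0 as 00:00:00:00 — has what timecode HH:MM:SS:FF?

693923 ÷ 30 = 23130 full seconds, remainder 23 frames.
23130 s = 6 h 25 min 30 s.
Timecode: 06:25:30:23.

06:25:30:23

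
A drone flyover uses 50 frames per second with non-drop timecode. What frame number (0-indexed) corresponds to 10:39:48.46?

Total seconds to the label: (10 × 3600 + 39 × 60 + 48) = 38388.
Frame index = 38388 × 50 + 46 = 1919446.

1919446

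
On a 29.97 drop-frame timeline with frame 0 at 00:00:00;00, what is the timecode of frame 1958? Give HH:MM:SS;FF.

00:01:05;10

Ten DF minutes hold 17982 frames, so frame 1958 lies in block 0 (frames 0–17981) with 1958 frames into that block.
The block's first minute is 1800 frames and the rest 1798 each; 1958 frames reaches minute 1, so 0 × 18 + 1 × 2 = 2 labels have been skipped so far.
Adding those back, label number 1958 + 2 = 1960 at 30 labels/s is 65 s + 10 f = 0 h 1 min 5 s frame 10, i.e. 00:01:05;10.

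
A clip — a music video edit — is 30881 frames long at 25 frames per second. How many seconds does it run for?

Running time = 30881 / (25) = 1235.24 s.

1235.24 seconds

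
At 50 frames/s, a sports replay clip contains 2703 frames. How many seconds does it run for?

54.06 seconds

Running time = 2703 / (50) = 54.06 s.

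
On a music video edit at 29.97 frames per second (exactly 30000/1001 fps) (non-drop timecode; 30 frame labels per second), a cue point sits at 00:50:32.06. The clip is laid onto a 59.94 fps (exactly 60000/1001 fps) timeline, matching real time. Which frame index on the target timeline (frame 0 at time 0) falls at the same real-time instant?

frame 181932

Source frame index: (0×3600 + 50×60 + 32) × 30 + 6 = 90966.
Real time: 90966 / (30000/1001) = 15176161/5000 s.
Target frame: (15176161/5000) × (60000/1001) = 181932.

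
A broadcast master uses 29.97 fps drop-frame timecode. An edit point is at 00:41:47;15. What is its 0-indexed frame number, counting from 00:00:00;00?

75151

As if non-drop at 30 labels/s: (0 × 3600 + 41 × 60 + 47) × 30 + 15 = 75225.
Minute boundaries passed: 41; those not divisible by 10: 41 − 4 = 37; dropped labels = 2 × 37 = 74.
Actual frame index = 75225 − 74 = 75151.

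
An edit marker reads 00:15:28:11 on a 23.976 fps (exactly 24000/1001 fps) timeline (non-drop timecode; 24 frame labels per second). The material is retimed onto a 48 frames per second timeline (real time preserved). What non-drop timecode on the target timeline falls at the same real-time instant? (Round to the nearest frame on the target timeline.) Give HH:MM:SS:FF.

00:15:29:19

Source frame index: (0×3600 + 15×60 + 28) × 24 + 11 = 22283.
Real time: 22283 / (24000/1001) = 22305283/24000 s.
Target frame: (22305283/24000) × (48) = 22305283/500 ≈ 44610.566 → 44611.
At 48 labels/s: frame 44611 → 00:15:29:19.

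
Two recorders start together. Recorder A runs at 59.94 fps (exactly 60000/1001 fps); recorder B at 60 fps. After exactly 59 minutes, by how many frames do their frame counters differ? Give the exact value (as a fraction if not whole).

212400/1001 frames

59 min = 3540 s.
A emits 60000/1001 × 3540 = 212400000/1001 frames; B emits 60 × 3540 = 212400.
Difference = 212400/1001 frames (≈ 212.1878); B is ahead of A.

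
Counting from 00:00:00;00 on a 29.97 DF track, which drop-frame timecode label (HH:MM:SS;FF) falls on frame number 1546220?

14:19:52;08

Each 10-minute DF block holds 10 × 60 × 30 − 9 × 2 = 17982 frames. 1546220 ÷ 17982 → 85 full blocks, remainder 17750.
Within the partial block the first minute is 1800 frames and each further minute 1798, so 9 further minute boundaries passed. Total skipped labels = 18 × 85 + 2 × 9 = 1548.
Non-drop label index = 1546220 + 1548 = 1547768; at 30 labels/s that is 14:19:52:08, i.e. DF 14:19:52;08.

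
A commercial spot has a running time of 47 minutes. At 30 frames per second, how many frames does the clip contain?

47 min = 2820 s.
Frames = 2820 × 30 = 84600.

84600 frames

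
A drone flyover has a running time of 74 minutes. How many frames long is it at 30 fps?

74 min = 4440 s.
Frames = 4440 × 30 = 133200.

133200 frames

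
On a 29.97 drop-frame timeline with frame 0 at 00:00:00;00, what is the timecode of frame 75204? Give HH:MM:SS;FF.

00:41:49;08

Ten DF minutes hold 17982 frames, so frame 75204 lies in block 4 (frames 71928–89909) with 3276 frames into that block.
The block's first minute is 1800 frames and the rest 1798 each; 3276 frames reaches minute 1, so 4 × 18 + 1 × 2 = 74 labels have been skipped so far.
Adding those back, label number 75204 + 74 = 75278 at 30 labels/s is 2509 s + 8 f = 0 h 41 min 49 s frame 8, i.e. 00:41:49;08.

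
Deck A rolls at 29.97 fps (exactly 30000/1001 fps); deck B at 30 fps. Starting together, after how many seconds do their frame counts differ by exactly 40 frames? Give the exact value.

The gap grows by |30 − 30000/1001| = 30/1001 frames per second.
Time for a 40-frame gap: 40 ÷ (30/1001) = 4004/3 s.

4004/3 seconds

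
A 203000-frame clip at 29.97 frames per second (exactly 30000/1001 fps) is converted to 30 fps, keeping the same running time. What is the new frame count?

Target frames = source frames × (target rate / source rate) = 203000 × (30)/(30000/1001) = 203000 × 1001/1000 = 203203.

203203 frames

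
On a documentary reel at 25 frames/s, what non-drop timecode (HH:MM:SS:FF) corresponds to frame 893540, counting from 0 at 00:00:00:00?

09:55:41:15

893540 ÷ 25 = 35741 full seconds, remainder 15 frames.
35741 s = 9 h 55 min 41 s.
Timecode: 09:55:41:15.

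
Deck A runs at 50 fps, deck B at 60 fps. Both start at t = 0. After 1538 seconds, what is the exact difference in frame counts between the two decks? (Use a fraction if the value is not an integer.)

A emits 50 × 1538 = 76900 frames; B emits 60 × 1538 = 92280.
Difference = 15380 frames; B is ahead of A.

15380 frames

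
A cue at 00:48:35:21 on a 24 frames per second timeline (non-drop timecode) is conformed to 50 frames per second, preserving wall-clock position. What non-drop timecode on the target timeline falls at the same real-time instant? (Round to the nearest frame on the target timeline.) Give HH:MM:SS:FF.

00:48:35:44

Source frame index: (0×3600 + 48×60 + 35) × 24 + 21 = 69981.
Real time: 69981 / (24) = 23327/8 s.
Target frame: (23327/8) × (50) = 583175/4 ≈ 145793.750 → 145794.
At 50 labels/s: frame 145794 → 00:48:35:44.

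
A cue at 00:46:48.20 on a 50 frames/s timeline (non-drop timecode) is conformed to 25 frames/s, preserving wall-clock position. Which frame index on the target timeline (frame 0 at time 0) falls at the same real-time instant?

Source frame index: (0×3600 + 46×60 + 48) × 50 + 20 = 140420.
Real time: 140420 / (50) = 14042/5 s.
Target frame: (14042/5) × (25) = 70210.

frame 70210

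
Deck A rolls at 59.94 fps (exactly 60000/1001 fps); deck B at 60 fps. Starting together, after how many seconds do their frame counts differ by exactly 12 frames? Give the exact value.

The gap grows by |60 − 60000/1001| = 60/1001 frames per second.
Time for a 12-frame gap: 12 ÷ (60/1001) = 200.2 s.

200.2 seconds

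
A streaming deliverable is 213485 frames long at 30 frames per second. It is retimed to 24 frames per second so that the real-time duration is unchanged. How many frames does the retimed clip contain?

Target frames = source frames × (target rate / source rate) = 213485 × (24)/(30) = 213485 × 4/5 = 170788.

170788 frames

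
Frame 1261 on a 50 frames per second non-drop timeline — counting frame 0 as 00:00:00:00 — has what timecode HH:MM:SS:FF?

00:00:25:11

1261 ÷ 50 = 25 full seconds, remainder 11 frames.
25 s = 0 h 0 min 25 s.
Timecode: 00:00:25:11.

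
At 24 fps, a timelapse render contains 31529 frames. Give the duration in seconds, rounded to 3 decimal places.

1313.708 seconds

Running time = 31529 × 1/24 = 31529/24 s ≈ 1313.708 s.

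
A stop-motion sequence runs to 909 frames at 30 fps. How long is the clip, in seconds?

Running time = 909 / (30) = 30.3 s.

30.3 seconds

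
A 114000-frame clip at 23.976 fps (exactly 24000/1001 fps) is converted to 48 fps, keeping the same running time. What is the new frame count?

Target frames = source frames × (target rate / source rate) = 114000 × (48)/(24000/1001) = 114000 × 1001/500 = 228228.

228228 frames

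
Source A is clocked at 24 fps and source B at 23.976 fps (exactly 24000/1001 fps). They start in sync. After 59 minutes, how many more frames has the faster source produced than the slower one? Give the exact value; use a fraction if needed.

84960/1001 frames

59 min = 3540 s.
A emits 24 × 3540 = 84960 frames; B emits 24000/1001 × 3540 = 84960000/1001.
Difference = 84960/1001 frames (≈ 84.8751); B is behind A.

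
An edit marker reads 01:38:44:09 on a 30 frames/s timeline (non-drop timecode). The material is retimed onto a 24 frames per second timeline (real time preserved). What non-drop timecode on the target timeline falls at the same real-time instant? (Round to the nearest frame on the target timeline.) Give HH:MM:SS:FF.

01:38:44:07

Source frame index: (1×3600 + 38×60 + 44) × 30 + 9 = 177729.
Real time: 177729 / (30) = 59243/10 s.
Target frame: (59243/10) × (24) = 710916/5 ≈ 142183.200 → 142183.
At 24 labels/s: frame 142183 → 01:38:44:07.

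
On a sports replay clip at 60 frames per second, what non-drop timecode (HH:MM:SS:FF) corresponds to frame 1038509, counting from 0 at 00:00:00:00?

1038509 ÷ 60 = 17308 full seconds, remainder 29 frames.
17308 s = 4 h 48 min 28 s.
Timecode: 04:48:28:29.

04:48:28:29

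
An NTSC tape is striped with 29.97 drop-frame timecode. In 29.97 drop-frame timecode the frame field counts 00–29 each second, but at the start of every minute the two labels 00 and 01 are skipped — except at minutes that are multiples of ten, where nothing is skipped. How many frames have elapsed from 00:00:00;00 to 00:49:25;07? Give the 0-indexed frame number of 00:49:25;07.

88867

As if non-drop at 30 labels/s: (0 × 3600 + 49 × 60 + 25) × 30 + 7 = 88957.
Minute boundaries passed: 49; those not divisible by 10: 49 − 4 = 45; dropped labels = 2 × 45 = 90.
Actual frame index = 88957 − 90 = 88867.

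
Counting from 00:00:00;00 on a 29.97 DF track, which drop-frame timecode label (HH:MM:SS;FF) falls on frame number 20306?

00:11:17;16

Each 10-minute DF block holds 10 × 60 × 30 − 9 × 2 = 17982 frames. 20306 ÷ 17982 → 1 full block, remainder 2324.
Within the partial block the first minute is 1800 frames and each further minute 1798, so 1 further minute boundary passed. Total skipped labels = 18 × 1 + 2 × 1 = 20.
Non-drop label index = 20306 + 20 = 20326; at 30 labels/s that is 00:11:17:16, i.e. DF 00:11:17;16.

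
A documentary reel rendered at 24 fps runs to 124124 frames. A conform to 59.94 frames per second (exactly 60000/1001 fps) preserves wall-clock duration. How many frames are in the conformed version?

310000 frames

Target frames = source frames × (target rate / source rate) = 124124 × (60000/1001)/(24) = 124124 × 2500/1001 = 310000.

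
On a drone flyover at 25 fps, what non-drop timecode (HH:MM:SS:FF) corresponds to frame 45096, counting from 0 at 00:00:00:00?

00:30:03:21

45096 ÷ 25 = 1803 full seconds, remainder 21 frames.
1803 s = 0 h 30 min 3 s.
Timecode: 00:30:03:21.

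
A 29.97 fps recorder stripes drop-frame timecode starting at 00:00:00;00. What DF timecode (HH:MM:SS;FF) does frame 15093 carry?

00:08:23;19

Ten DF minutes hold 17982 frames, so frame 15093 lies in block 0 (frames 0–17981) with 15093 frames into that block.
The block's first minute is 1800 frames and the rest 1798 each; 15093 frames reaches minute 8, so 0 × 18 + 8 × 2 = 16 labels have been skipped so far.
Adding those back, label number 15093 + 16 = 15109 at 30 labels/s is 503 s + 19 f = 0 h 8 min 23 s frame 19, i.e. 00:08:23;19.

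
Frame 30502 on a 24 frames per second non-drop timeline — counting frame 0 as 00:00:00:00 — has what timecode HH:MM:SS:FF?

30502 ÷ 24 = 1270 full seconds, remainder 22 frames.
1270 s = 0 h 21 min 10 s.
Timecode: 00:21:10:22.

00:21:10:22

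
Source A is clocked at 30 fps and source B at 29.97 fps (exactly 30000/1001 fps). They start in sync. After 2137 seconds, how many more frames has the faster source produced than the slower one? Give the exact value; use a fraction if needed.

64110/1001 frames

A emits 30 × 2137 = 64110 frames; B emits 30000/1001 × 2137 = 64110000/1001.
Difference = 64110/1001 frames (≈ 64.0460); B is behind A.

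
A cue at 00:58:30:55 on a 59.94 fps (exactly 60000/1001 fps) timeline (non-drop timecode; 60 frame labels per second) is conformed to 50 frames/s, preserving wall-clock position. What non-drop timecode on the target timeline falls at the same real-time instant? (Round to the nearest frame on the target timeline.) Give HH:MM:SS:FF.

Source frame index: (0×3600 + 58×60 + 30) × 60 + 55 = 210655.
Real time: 210655 / (60000/1001) = 42173131/12000 s.
Target frame: (42173131/12000) × (50) = 42173131/240 ≈ 175721.379 → 175721.
At 50 labels/s: frame 175721 → 00:58:34:21.

00:58:34:21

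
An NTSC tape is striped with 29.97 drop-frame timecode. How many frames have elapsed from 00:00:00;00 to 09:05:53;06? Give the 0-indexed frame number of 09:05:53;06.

981614

As if non-drop at 30 labels/s: (9 × 3600 + 5 × 60 + 53) × 30 + 6 = 982596.
Minute boundaries passed: 545; those not divisible by 10: 545 − 54 = 491; dropped labels = 2 × 491 = 982.
Actual frame index = 982596 − 982 = 981614.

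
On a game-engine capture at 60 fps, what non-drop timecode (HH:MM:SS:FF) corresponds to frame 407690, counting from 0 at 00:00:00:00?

01:53:14:50

407690 ÷ 60 = 6794 full seconds, remainder 50 frames.
6794 s = 1 h 53 min 14 s.
Timecode: 01:53:14:50.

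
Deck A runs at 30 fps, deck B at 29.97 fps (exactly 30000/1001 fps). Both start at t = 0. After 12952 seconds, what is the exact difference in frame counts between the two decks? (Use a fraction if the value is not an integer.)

388560/1001 frames

A emits 30 × 12952 = 388560 frames; B emits 30000/1001 × 12952 = 388560000/1001.
Difference = 388560/1001 frames (≈ 388.1718); B is behind A.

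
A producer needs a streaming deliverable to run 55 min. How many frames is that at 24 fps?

79200 frames

55 min = 3300 s.
Frames = 3300 × 24 = 79200.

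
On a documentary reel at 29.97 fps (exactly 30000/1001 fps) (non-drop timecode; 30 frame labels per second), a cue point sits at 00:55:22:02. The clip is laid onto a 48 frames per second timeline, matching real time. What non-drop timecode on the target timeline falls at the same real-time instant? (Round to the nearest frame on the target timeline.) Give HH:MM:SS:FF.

00:55:25:19

Source frame index: (0×3600 + 55×60 + 22) × 30 + 2 = 99662.
Real time: 99662 / (30000/1001) = 49880831/15000 s.
Target frame: (49880831/15000) × (48) = 99761662/625 ≈ 159618.659 → 159619.
At 48 labels/s: frame 159619 → 00:55:25:19.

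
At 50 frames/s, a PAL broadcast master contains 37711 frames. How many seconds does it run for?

Running time = 37711 / (50) = 754.22 s.

754.22 seconds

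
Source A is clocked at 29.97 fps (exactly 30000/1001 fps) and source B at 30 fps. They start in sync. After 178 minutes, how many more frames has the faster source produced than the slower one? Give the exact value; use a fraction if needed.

178 min = 10680 s.
A emits 30000/1001 × 10680 = 320400000/1001 frames; B emits 30 × 10680 = 320400.
Difference = 320400/1001 frames (≈ 320.0799); B is ahead of A.

320400/1001 frames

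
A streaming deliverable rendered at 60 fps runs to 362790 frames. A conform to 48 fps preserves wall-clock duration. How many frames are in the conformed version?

Frames at target rate = 362790 × (48) / (60) = 290232.

290232 frames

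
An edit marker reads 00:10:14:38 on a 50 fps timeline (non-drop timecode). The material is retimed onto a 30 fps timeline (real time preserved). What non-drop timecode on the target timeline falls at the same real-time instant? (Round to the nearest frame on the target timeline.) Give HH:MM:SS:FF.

Source frame index: (0×3600 + 10×60 + 14) × 50 + 38 = 30738.
Real time: 30738 / (50) = 15369/25 s.
Target frame: (15369/25) × (30) = 92214/5 ≈ 18442.800 → 18443.
At 30 labels/s: frame 18443 → 00:10:14:23.

00:10:14:23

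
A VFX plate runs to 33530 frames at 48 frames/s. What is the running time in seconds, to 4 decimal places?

Running time = 33530 × 1/48 = 16765/24 s ≈ 698.5417 s.

698.5417 seconds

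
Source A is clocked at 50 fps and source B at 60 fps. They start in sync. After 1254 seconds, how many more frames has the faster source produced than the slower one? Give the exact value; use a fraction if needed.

12540 frames

A emits 50 × 1254 = 62700 frames; B emits 60 × 1254 = 75240.
Difference = 12540 frames; B is ahead of A.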